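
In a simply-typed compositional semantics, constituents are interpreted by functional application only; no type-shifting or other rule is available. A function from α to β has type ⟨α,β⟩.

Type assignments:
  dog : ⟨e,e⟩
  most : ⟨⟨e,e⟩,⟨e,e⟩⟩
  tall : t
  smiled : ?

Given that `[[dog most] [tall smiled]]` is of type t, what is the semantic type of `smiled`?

For [[dog most] [tall smiled]] to have type t with [dog most] of type ⟨e,e⟩, [tall smiled] must be the function: [tall smiled] : ⟨⟨e,e⟩,t⟩.
For [tall smiled] to have type ⟨⟨e,e⟩,t⟩ with tall of type t, smiled must be the function: smiled : ⟨t,⟨⟨e,e⟩,t⟩⟩.

⟨t,⟨⟨e,e⟩,t⟩⟩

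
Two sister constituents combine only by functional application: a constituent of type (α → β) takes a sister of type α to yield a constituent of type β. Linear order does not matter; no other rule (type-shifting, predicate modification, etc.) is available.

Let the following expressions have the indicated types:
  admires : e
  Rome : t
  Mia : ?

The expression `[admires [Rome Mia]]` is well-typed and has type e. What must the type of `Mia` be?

(t → (e → e))

[admires [Rome Mia]] is required to be e. admires : e cannot yield e as functor, so [Rome Mia] : (e → e).
[Rome Mia] is required to be (e → e). Rome : t cannot yield (e → e) as functor, so Mia : (t → (e → e)).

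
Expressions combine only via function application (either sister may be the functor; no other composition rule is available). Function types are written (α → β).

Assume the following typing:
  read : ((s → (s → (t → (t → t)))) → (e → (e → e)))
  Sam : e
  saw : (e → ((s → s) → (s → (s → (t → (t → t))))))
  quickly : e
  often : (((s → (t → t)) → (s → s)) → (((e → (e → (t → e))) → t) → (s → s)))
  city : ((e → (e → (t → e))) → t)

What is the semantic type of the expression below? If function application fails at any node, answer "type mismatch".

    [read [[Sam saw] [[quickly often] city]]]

At [Sam saw], saw : (e → ((s → s) → (s → (s → (t → (t → t)))))) takes Sam : e, giving ((s → s) → (s → (s → (t → (t → t))))).
[quickly often]: e and (((s → (t → t)) → (s → s)) → (((e → (e → (t → e))) → t) → (s → s))) cannot combine by function application — type clash.

type mismatch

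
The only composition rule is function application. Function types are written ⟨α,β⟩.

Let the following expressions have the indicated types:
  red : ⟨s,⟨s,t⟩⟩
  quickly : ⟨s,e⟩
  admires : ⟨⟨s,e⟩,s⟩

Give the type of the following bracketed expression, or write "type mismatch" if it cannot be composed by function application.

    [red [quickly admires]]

⟨s,t⟩

[quickly admires]: admires is ⟨⟨s,e⟩,s⟩, quickly is ⟨s,e⟩; result s.
[red [quickly admires]]: red is ⟨s,⟨s,t⟩⟩, [quickly admires] is s; result ⟨s,t⟩.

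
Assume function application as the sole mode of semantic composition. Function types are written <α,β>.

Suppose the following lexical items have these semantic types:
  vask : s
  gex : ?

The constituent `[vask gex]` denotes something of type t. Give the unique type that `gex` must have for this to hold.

[vask gex] must have type t. The sister vask has type s; that is not a function onto t, so gex must be the functor, of type <s,t>.

<s,t>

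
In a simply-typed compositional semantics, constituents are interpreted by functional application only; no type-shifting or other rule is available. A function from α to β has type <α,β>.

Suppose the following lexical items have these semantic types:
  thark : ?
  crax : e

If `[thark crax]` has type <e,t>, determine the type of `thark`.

<e,<e,t>>

[thark crax] is required to be <e,t>. crax : e cannot yield <e,t> as functor, so thark : <e,<e,t>>.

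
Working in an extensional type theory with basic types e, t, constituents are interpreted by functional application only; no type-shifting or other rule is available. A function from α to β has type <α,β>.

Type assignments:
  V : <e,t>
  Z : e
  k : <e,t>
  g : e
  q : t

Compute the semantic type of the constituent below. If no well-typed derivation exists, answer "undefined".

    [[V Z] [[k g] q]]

[V Z] — V of type <e,t> combines with Z of type e: type t.
[k g] — k of type <e,t> combines with g of type e: type t.
[[k g] q]: t and t cannot combine by function application — type clash.

undefined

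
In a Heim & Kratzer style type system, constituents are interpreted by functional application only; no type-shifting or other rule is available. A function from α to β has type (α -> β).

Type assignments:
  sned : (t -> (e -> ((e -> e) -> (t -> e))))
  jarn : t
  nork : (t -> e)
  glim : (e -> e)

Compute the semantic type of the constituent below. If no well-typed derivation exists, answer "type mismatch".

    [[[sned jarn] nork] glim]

type mismatch

[sned jarn]: functor sned : (t -> (e -> ((e -> e) -> (t -> e)))), argument jarn : t; result (e -> ((e -> e) -> (t -> e))).
At [[sned jarn] nork]: neither (e -> ((e -> e) -> (t -> e))) nor (t -> e) can take the other as argument; the node is ill-typed.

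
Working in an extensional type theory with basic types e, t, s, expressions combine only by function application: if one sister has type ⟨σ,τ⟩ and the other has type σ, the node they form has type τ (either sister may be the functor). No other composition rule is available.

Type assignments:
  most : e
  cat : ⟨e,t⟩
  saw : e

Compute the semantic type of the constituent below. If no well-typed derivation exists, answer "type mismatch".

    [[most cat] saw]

type mismatch

At [most cat], cat : ⟨e,t⟩ takes most : e, giving t.
[[most cat] saw]: t and e cannot combine by function application — type clash.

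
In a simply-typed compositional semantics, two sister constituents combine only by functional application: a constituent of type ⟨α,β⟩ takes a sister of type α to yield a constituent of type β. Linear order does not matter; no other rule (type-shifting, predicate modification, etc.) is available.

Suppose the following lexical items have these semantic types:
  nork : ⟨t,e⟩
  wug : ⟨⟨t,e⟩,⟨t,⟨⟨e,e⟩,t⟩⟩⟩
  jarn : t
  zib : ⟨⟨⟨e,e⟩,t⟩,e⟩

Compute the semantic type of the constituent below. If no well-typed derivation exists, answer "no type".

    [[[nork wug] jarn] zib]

[nork wug]: functor wug : ⟨⟨t,e⟩,⟨t,⟨⟨e,e⟩,t⟩⟩⟩, argument nork : ⟨t,e⟩; result ⟨t,⟨⟨e,e⟩,t⟩⟩.
[[nork wug] jarn]: functor [nork wug] : ⟨t,⟨⟨e,e⟩,t⟩⟩, argument jarn : t; result ⟨⟨e,e⟩,t⟩.
[[[nork wug] jarn] zib]: functor zib : ⟨⟨⟨e,e⟩,t⟩,e⟩, argument [[nork wug] jarn] : ⟨⟨e,e⟩,t⟩; result e.

e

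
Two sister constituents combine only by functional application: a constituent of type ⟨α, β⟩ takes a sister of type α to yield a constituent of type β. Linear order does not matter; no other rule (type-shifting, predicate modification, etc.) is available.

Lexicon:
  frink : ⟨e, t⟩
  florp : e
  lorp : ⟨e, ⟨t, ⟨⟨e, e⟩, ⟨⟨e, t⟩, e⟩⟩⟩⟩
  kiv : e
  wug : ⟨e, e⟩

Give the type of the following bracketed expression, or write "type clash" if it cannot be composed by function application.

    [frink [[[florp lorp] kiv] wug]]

type clash

[florp lorp] — lorp of type ⟨e, ⟨t, ⟨⟨e, e⟩, ⟨⟨e, t⟩, e⟩⟩⟩⟩ combines with florp of type e: type ⟨t, ⟨⟨e, e⟩, ⟨⟨e, t⟩, e⟩⟩⟩.
[[florp lorp] kiv]: ⟨t, ⟨⟨e, e⟩, ⟨⟨e, t⟩, e⟩⟩⟩ and e cannot combine by function application — type clash.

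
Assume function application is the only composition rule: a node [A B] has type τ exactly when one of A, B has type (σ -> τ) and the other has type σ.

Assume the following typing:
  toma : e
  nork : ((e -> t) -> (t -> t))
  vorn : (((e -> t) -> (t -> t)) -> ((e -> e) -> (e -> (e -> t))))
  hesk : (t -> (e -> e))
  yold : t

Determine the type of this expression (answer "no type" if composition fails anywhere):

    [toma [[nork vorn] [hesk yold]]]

(e -> t)

[nork vorn]: (((e -> t) -> (t -> t)) -> ((e -> e) -> (e -> (e -> t)))) applied to ((e -> t) -> (t -> t)) yields ((e -> e) -> (e -> (e -> t))).
[hesk yold]: (t -> (e -> e)) applied to t yields (e -> e).
[[nork vorn] [hesk yold]]: ((e -> e) -> (e -> (e -> t))) applied to (e -> e) yields (e -> (e -> t)).
[toma [[nork vorn] [hesk yold]]]: (e -> (e -> t)) applied to e yields (e -> t).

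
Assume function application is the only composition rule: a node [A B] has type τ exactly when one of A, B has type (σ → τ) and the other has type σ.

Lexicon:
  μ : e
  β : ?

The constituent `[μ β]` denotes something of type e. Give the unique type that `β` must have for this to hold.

For [μ β] to have type e with μ of type e, β must be the function: β : (e → e).

(e → e)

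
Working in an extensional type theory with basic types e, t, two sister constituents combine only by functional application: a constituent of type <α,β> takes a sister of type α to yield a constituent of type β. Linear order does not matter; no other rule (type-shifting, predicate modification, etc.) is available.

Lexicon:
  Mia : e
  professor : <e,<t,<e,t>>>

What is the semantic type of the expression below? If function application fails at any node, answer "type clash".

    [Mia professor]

<t,<e,t>>

At [Mia professor], professor : <e,<t,<e,t>>> takes Mia : e, giving <t,<e,t>>.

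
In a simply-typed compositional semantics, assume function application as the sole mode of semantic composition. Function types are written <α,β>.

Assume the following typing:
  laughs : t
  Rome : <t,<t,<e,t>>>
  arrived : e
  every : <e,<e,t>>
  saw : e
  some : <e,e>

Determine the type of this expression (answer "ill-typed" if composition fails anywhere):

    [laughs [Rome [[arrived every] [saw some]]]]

At [arrived every], every : <e,<e,t>> takes arrived : e, giving <e,t>.
At [saw some], some : <e,e> takes saw : e, giving e.
At [[arrived every] [saw some]], [arrived every] : <e,t> takes [saw some] : e, giving t.
At [Rome [[arrived every] [saw some]]], Rome : <t,<t,<e,t>>> takes [[arrived every] [saw some]] : t, giving <t,<e,t>>.
At [laughs [Rome [[arrived every] [saw some]]]], [Rome [[arrived every] [saw some]]] : <t,<e,t>> takes laughs : t, giving <e,t>.

<e,t>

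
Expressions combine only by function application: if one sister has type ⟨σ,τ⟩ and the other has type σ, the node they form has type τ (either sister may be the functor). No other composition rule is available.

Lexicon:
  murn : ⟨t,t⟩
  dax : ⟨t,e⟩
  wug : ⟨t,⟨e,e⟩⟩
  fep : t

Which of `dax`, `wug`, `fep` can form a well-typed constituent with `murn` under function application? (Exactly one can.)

fep

dax : ⟨t,e⟩ — neither side's domain matches the other.
wug : ⟨t,⟨e,e⟩⟩ — neither side's domain matches the other.
fep — combines: murn : ⟨t,t⟩ takes fep : t as argument, giving t.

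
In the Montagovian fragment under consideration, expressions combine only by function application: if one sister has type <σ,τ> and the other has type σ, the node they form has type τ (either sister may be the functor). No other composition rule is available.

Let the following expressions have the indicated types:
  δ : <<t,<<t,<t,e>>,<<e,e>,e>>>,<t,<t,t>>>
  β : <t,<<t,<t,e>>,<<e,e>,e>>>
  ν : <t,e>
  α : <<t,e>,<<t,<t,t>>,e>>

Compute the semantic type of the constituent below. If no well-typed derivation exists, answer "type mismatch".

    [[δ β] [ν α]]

[δ β]: <<t,<<t,<t,e>>,<<e,e>,e>>>,<t,<t,t>>> applied to <t,<<t,<t,e>>,<<e,e>,e>>> yields <t,<t,t>>.
[ν α]: <<t,e>,<<t,<t,t>>,e>> applied to <t,e> yields <<t,<t,t>>,e>.
[[δ β] [ν α]]: <<t,<t,t>>,e> applied to <t,<t,t>> yields e.

e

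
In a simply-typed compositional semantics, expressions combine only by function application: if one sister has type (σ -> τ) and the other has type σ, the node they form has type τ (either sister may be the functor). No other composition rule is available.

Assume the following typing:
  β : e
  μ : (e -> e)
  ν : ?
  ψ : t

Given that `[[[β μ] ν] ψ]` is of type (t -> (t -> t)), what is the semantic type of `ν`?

(e -> (t -> (t -> (t -> t))))

At [[[β μ] ν] ψ] (required: (t -> (t -> t))): ψ is t, which is not a function with range (t -> (t -> t)); hence [[β μ] ν] is the functor — type (t -> (t -> (t -> t))).
At [[β μ] ν] (required: (t -> (t -> (t -> t)))): [β μ] is e, which is not a function with range (t -> (t -> (t -> t))); hence ν is the functor — type (e -> (t -> (t -> (t -> t)))).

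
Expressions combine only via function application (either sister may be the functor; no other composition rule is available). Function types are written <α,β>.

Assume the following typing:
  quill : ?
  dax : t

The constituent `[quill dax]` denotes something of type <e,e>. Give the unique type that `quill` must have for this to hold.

For [quill dax] to have type <e,e> with dax of type t, quill must be the function: quill : <t,<e,e>>.

<t,<e,e>>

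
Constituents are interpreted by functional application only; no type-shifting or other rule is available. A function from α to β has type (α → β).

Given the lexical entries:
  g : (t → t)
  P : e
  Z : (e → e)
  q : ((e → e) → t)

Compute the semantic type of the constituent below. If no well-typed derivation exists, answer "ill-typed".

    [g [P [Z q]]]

ill-typed

At [Z q], q : ((e → e) → t) takes Z : (e → e), giving t.
At [P [Z q]]: neither e nor t can take the other as argument; the node is ill-typed.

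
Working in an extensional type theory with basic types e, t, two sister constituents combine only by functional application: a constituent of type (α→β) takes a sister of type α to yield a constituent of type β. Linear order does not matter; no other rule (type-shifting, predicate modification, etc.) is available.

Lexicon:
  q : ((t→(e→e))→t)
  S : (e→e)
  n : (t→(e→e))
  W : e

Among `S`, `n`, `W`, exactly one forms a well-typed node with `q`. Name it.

S : (e→e) — no; q wants (t→(e→e)), and S wants e.
n — combines: q : ((t→(e→e))→t) takes n : (t→(e→e)) as argument, giving t.
W : e — no; q wants (t→(e→e)), and W wants nothing (atomic).

n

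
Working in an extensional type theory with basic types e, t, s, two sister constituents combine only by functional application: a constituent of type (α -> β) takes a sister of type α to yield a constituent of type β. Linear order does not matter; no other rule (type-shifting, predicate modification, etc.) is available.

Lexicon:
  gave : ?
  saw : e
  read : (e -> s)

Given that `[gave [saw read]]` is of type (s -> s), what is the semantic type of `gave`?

At [gave [saw read]] (required: (s -> s)): [saw read] is s, which is not a function with range (s -> s); hence gave is the functor — type (s -> (s -> s)).

(s -> (s -> s))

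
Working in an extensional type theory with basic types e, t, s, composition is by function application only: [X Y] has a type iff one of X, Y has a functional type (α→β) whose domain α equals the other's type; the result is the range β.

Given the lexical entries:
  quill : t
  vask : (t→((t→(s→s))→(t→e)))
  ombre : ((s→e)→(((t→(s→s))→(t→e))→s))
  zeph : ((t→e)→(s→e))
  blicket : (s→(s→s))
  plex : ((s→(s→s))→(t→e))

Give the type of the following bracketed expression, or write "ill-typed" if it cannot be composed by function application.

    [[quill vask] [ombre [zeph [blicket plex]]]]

[quill vask]: (t→((t→(s→s))→(t→e))) applied to t yields ((t→(s→s))→(t→e)).
[blicket plex]: ((s→(s→s))→(t→e)) applied to (s→(s→s)) yields (t→e).
[zeph [blicket plex]]: ((t→e)→(s→e)) applied to (t→e) yields (s→e).
[ombre [zeph [blicket plex]]]: ((s→e)→(((t→(s→s))→(t→e))→s)) applied to (s→e) yields (((t→(s→s))→(t→e))→s).
[[quill vask] [ombre [zeph [blicket plex]]]]: (((t→(s→s))→(t→e))→s) applied to ((t→(s→s))→(t→e)) yields s.

s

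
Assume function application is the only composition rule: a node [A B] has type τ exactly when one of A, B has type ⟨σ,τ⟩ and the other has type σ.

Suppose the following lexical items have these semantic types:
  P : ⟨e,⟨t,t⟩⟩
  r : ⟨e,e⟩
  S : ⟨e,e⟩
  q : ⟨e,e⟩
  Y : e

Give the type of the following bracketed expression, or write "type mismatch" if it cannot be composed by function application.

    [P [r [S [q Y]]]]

⟨t,t⟩

[q Y]: functor q : ⟨e,e⟩, argument Y : e; result e.
[S [q Y]]: functor S : ⟨e,e⟩, argument [q Y] : e; result e.
[r [S [q Y]]]: functor r : ⟨e,e⟩, argument [S [q Y]] : e; result e.
[P [r [S [q Y]]]]: functor P : ⟨e,⟨t,t⟩⟩, argument [r [S [q Y]]] : e; result ⟨t,t⟩.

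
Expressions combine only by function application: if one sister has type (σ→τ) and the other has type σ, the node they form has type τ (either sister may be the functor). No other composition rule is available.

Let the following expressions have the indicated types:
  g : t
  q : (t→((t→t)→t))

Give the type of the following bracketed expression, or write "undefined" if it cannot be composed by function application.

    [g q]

((t→t)→t)

At [g q], q : (t→((t→t)→t)) takes g : t, giving ((t→t)→t).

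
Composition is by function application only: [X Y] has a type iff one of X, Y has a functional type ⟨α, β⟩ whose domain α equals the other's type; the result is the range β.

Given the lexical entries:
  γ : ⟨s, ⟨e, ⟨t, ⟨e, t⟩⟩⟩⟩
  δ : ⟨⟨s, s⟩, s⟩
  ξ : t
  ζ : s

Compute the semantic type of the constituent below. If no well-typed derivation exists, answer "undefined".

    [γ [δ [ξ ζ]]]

[ξ ζ]: t with s — neither is a function whose domain matches the other; composition fails here.

undefined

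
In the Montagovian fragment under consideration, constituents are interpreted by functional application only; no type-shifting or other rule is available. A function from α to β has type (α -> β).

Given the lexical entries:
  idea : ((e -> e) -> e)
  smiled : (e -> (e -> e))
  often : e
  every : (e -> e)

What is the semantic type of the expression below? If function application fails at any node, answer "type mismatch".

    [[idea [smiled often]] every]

e

[smiled often]: (e -> (e -> e)) applied to e yields (e -> e).
[idea [smiled often]]: ((e -> e) -> e) applied to (e -> e) yields e.
[[idea [smiled often]] every]: (e -> e) applied to e yields e.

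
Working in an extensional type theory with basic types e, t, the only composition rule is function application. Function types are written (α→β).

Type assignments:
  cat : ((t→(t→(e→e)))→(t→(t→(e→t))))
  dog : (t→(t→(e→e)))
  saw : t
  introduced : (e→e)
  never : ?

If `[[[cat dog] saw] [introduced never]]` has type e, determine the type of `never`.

[[[cat dog] saw] [introduced never]] is required to be e. [[cat dog] saw] : (t→(e→t)) cannot yield e as functor, so [introduced never] : ((t→(e→t))→e).
[introduced never] is required to be ((t→(e→t))→e). introduced : (e→e) cannot yield ((t→(e→t))→e) as functor, so never : ((e→e)→((t→(e→t))→e)).

((e→e)→((t→(e→t))→e))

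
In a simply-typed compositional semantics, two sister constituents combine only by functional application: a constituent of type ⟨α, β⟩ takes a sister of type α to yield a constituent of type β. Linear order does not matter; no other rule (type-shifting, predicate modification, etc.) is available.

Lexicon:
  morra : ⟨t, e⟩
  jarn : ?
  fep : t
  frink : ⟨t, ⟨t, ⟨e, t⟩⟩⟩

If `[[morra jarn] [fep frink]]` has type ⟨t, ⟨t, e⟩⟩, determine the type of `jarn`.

⟨⟨t, e⟩, ⟨⟨t, ⟨e, t⟩⟩, ⟨t, ⟨t, e⟩⟩⟩⟩

At [[morra jarn] [fep frink]] (required: ⟨t, ⟨t, e⟩⟩): [fep frink] is ⟨t, ⟨e, t⟩⟩, which is not a function with range ⟨t, ⟨t, e⟩⟩; hence [morra jarn] is the functor — type ⟨⟨t, ⟨e, t⟩⟩, ⟨t, ⟨t, e⟩⟩⟩.
At [morra jarn] (required: ⟨⟨t, ⟨e, t⟩⟩, ⟨t, ⟨t, e⟩⟩⟩): morra is ⟨t, e⟩, which is not a function with range ⟨⟨t, ⟨e, t⟩⟩, ⟨t, ⟨t, e⟩⟩⟩; hence jarn is the functor — type ⟨⟨t, e⟩, ⟨⟨t, ⟨e, t⟩⟩, ⟨t, ⟨t, e⟩⟩⟩⟩.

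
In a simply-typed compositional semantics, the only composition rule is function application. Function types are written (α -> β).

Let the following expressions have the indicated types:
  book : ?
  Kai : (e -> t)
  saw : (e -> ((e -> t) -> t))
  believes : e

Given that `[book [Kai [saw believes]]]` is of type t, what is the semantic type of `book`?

(t -> t)

For [book [Kai [saw believes]]] to have type t with [Kai [saw believes]] of type t, book must be the function: book : (t -> t).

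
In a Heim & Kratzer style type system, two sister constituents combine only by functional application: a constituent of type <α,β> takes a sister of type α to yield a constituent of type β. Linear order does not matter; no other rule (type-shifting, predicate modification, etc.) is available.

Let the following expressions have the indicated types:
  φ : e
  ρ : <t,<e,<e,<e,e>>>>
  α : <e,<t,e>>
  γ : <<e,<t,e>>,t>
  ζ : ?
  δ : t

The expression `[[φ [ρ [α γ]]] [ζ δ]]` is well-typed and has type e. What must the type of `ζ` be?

For [[φ [ρ [α γ]]] [ζ δ]] to have type e with [φ [ρ [α γ]]] of type <e,<e,e>>, [ζ δ] must be the function: [ζ δ] : <<e,<e,e>>,e>.
For [ζ δ] to have type <<e,<e,e>>,e> with δ of type t, ζ must be the function: ζ : <t,<<e,<e,e>>,e>>.

<t,<<e,<e,e>>,e>>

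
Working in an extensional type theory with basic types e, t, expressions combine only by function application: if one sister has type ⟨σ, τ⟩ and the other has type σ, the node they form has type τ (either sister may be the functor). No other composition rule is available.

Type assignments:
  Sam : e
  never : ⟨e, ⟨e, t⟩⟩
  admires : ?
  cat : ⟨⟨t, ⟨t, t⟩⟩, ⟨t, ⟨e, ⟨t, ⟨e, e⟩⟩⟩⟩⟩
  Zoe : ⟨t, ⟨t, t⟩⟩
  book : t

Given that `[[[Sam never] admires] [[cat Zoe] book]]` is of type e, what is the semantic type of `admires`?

For [[[Sam never] admires] [[cat Zoe] book]] to have type e with [[cat Zoe] book] of type ⟨e, ⟨t, ⟨e, e⟩⟩⟩, [[Sam never] admires] must be the function: [[Sam never] admires] : ⟨⟨e, ⟨t, ⟨e, e⟩⟩⟩, e⟩.
For [[Sam never] admires] to have type ⟨⟨e, ⟨t, ⟨e, e⟩⟩⟩, e⟩ with [Sam never] of type ⟨e, t⟩, admires must be the function: admires : ⟨⟨e, t⟩, ⟨⟨e, ⟨t, ⟨e, e⟩⟩⟩, e⟩⟩.

⟨⟨e, t⟩, ⟨⟨e, ⟨t, ⟨e, e⟩⟩⟩, e⟩⟩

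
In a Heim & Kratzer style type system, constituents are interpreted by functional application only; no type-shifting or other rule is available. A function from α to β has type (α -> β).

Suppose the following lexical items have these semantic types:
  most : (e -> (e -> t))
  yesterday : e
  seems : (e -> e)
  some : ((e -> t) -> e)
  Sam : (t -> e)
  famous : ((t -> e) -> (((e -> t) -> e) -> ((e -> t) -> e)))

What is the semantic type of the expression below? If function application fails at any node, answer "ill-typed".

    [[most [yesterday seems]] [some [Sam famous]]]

[yesterday seems]: seems is (e -> e), yesterday is e; result e.
[most [yesterday seems]]: most is (e -> (e -> t)), [yesterday seems] is e; result (e -> t).
[Sam famous]: famous is ((t -> e) -> (((e -> t) -> e) -> ((e -> t) -> e))), Sam is (t -> e); result (((e -> t) -> e) -> ((e -> t) -> e)).
[some [Sam famous]]: [Sam famous] is (((e -> t) -> e) -> ((e -> t) -> e)), some is ((e -> t) -> e); result ((e -> t) -> e).
[[most [yesterday seems]] [some [Sam famous]]]: [some [Sam famous]] is ((e -> t) -> e), [most [yesterday seems]] is (e -> t); result e.

e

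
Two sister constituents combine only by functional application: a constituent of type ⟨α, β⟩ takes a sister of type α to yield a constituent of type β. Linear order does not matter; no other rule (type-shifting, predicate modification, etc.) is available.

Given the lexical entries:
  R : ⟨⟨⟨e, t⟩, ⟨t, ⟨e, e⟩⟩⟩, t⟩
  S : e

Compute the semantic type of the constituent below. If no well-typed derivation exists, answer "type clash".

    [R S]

[R S]: ⟨⟨⟨e, t⟩, ⟨t, ⟨e, e⟩⟩⟩, t⟩ with e — neither is a function whose domain matches the other; composition fails here.

type clash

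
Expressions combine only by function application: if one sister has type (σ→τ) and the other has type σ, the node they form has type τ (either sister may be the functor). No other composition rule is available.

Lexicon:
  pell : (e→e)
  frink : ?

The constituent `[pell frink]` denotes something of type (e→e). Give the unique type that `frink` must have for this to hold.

((e→e)→(e→e))

[pell frink] must have type (e→e). The sister pell has type (e→e); that is not a function onto (e→e), so frink must be the functor, of type ((e→e)→(e→e)).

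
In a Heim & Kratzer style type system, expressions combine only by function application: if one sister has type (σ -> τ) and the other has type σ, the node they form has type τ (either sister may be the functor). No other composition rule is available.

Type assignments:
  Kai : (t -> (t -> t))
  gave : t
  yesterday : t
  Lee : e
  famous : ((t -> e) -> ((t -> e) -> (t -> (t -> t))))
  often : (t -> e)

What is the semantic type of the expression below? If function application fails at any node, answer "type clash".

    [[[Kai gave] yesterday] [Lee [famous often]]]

[Kai gave]: (t -> (t -> t)) applied to t yields (t -> t).
[[Kai gave] yesterday]: (t -> t) applied to t yields t.
[famous often]: ((t -> e) -> ((t -> e) -> (t -> (t -> t)))) applied to (t -> e) yields ((t -> e) -> (t -> (t -> t))).
[Lee [famous often]]: e with ((t -> e) -> (t -> (t -> t))) — neither is a function whose domain matches the other; composition fails here.

type clash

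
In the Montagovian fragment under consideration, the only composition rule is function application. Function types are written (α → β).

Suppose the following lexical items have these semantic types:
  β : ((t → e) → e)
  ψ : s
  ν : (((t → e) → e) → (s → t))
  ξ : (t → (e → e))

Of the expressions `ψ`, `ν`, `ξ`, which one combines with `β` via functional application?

ν

ψ : s — does not combine with β.
ν — combines: ν : (((t → e) → e) → (s → t)) takes β : ((t → e) → e) as argument, giving (s → t).
ξ : (t → (e → e)) — does not combine with β.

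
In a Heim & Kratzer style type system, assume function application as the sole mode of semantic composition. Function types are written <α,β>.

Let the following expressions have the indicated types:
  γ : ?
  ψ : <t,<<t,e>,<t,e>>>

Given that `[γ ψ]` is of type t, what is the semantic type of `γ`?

<<t,<<t,e>,<t,e>>>,t>

For [γ ψ] to have type t with ψ of type <t,<<t,e>,<t,e>>>, γ must be the function: γ : <<t,<<t,e>,<t,e>>>,t>.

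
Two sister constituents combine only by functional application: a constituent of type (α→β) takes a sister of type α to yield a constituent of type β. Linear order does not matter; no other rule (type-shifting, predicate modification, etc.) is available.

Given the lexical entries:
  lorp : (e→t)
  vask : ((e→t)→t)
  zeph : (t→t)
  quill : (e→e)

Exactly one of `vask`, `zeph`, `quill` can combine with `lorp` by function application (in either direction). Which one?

vask — combines: vask : ((e→t)→t) takes lorp : (e→t) as argument, giving t.
zeph : (t→t) — neither side's domain matches the other.
quill : (e→e) — neither side's domain matches the other.

vask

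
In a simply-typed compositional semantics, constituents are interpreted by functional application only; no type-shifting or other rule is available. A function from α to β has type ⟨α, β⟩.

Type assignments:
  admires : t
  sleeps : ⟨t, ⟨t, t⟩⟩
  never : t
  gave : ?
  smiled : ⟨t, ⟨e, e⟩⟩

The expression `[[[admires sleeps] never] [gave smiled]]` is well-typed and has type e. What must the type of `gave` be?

⟨⟨t, ⟨e, e⟩⟩, ⟨t, e⟩⟩

At [[[admires sleeps] never] [gave smiled]] (required: e): [[admires sleeps] never] is t, which is not a function with range e; hence [gave smiled] is the functor — type ⟨t, e⟩.
At [gave smiled] (required: ⟨t, e⟩): smiled is ⟨t, ⟨e, e⟩⟩, which is not a function with range ⟨t, e⟩; hence gave is the functor — type ⟨⟨t, ⟨e, e⟩⟩, ⟨t, e⟩⟩.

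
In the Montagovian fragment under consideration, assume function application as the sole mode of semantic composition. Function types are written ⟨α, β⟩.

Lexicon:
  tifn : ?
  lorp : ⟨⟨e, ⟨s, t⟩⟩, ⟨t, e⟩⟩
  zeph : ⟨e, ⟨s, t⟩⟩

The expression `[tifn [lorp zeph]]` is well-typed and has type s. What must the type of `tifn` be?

⟨⟨t, e⟩, s⟩

For [tifn [lorp zeph]] to have type s with [lorp zeph] of type ⟨t, e⟩, tifn must be the function: tifn : ⟨⟨t, e⟩, s⟩.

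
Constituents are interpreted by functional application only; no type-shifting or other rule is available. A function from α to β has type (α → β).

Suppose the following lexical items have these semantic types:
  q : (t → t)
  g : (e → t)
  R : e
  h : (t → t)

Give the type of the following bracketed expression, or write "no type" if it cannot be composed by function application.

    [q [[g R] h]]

[g R]: functor g : (e → t), argument R : e; result t.
[[g R] h]: functor h : (t → t), argument [g R] : t; result t.
[q [[g R] h]]: functor q : (t → t), argument [[g R] h] : t; result t.

t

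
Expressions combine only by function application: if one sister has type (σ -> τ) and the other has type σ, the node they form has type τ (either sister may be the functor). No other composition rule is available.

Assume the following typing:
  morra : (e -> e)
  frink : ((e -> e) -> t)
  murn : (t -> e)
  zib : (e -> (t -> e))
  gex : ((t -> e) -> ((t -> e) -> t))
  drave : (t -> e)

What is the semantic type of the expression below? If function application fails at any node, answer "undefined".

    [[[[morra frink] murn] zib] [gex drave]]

t

[morra frink]: ((e -> e) -> t) applied to (e -> e) yields t.
[[morra frink] murn]: (t -> e) applied to t yields e.
[[[morra frink] murn] zib]: (e -> (t -> e)) applied to e yields (t -> e).
[gex drave]: ((t -> e) -> ((t -> e) -> t)) applied to (t -> e) yields ((t -> e) -> t).
[[[[morra frink] murn] zib] [gex drave]]: ((t -> e) -> t) applied to (t -> e) yields t.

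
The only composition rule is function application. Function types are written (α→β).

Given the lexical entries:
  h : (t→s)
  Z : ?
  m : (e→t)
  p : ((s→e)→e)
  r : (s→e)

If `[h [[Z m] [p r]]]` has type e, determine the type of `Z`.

[h [[Z m] [p r]]] must have type e. The sister h has type (t→s); that is not a function onto e, so [[Z m] [p r]] must be the functor, of type ((t→s)→e).
[[Z m] [p r]] must have type ((t→s)→e). The sister [p r] has type e; that is not a function onto ((t→s)→e), so [Z m] must be the functor, of type (e→((t→s)→e)).
[Z m] must have type (e→((t→s)→e)). The sister m has type (e→t); that is not a function onto (e→((t→s)→e)), so Z must be the functor, of type ((e→t)→(e→((t→s)→e))).

((e→t)→(e→((t→s)→e)))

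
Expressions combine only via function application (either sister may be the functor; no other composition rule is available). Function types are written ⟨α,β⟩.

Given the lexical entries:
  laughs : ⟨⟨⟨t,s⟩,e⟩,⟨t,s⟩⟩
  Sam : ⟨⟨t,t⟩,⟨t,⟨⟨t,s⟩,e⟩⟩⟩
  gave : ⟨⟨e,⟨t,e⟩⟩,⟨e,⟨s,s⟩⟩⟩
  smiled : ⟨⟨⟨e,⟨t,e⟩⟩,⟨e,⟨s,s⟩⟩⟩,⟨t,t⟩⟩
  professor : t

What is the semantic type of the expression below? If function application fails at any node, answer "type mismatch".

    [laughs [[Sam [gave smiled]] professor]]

⟨t,s⟩

[gave smiled]: smiled is ⟨⟨⟨e,⟨t,e⟩⟩,⟨e,⟨s,s⟩⟩⟩,⟨t,t⟩⟩, gave is ⟨⟨e,⟨t,e⟩⟩,⟨e,⟨s,s⟩⟩⟩; result ⟨t,t⟩.
[Sam [gave smiled]]: Sam is ⟨⟨t,t⟩,⟨t,⟨⟨t,s⟩,e⟩⟩⟩, [gave smiled] is ⟨t,t⟩; result ⟨t,⟨⟨t,s⟩,e⟩⟩.
[[Sam [gave smiled]] professor]: [Sam [gave smiled]] is ⟨t,⟨⟨t,s⟩,e⟩⟩, professor is t; result ⟨⟨t,s⟩,e⟩.
[laughs [[Sam [gave smiled]] professor]]: laughs is ⟨⟨⟨t,s⟩,e⟩,⟨t,s⟩⟩, [[Sam [gave smiled]] professor] is ⟨⟨t,s⟩,e⟩; result ⟨t,s⟩.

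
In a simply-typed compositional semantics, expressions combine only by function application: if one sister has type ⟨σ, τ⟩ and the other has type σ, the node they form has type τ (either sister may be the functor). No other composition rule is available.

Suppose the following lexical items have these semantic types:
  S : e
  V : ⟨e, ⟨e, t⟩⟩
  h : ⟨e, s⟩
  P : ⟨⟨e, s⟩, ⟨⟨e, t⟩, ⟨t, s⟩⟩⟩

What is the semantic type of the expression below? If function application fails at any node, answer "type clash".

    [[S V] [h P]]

⟨t, s⟩

[S V] — V of type ⟨e, ⟨e, t⟩⟩ combines with S of type e: type ⟨e, t⟩.
[h P] — P of type ⟨⟨e, s⟩, ⟨⟨e, t⟩, ⟨t, s⟩⟩⟩ combines with h of type ⟨e, s⟩: type ⟨⟨e, t⟩, ⟨t, s⟩⟩.
[[S V] [h P]] — [h P] of type ⟨⟨e, t⟩, ⟨t, s⟩⟩ combines with [S V] of type ⟨e, t⟩: type ⟨t, s⟩.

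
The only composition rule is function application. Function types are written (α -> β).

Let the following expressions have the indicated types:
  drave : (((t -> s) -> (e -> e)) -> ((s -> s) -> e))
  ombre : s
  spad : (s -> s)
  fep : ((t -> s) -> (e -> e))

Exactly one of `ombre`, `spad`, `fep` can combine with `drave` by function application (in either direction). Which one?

ombre : s — neither side's domain matches the other.
spad : (s -> s) — neither side's domain matches the other.
fep — combines: drave : (((t -> s) -> (e -> e)) -> ((s -> s) -> e)) takes fep : ((t -> s) -> (e -> e)) as argument, giving ((s -> s) -> e).

fep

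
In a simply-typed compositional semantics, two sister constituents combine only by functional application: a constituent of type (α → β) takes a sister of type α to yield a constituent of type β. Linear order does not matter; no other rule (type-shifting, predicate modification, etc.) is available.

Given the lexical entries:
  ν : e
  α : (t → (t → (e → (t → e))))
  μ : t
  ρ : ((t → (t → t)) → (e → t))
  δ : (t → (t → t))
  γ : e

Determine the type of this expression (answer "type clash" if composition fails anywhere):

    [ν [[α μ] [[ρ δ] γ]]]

(t → e)

[α μ]: functor α : (t → (t → (e → (t → e)))), argument μ : t; result (t → (e → (t → e))).
[ρ δ]: functor ρ : ((t → (t → t)) → (e → t)), argument δ : (t → (t → t)); result (e → t).
[[ρ δ] γ]: functor [ρ δ] : (e → t), argument γ : e; result t.
[[α μ] [[ρ δ] γ]]: functor [α μ] : (t → (e → (t → e))), argument [[ρ δ] γ] : t; result (e → (t → e)).
[ν [[α μ] [[ρ δ] γ]]]: functor [[α μ] [[ρ δ] γ]] : (e → (t → e)), argument ν : e; result (t → e).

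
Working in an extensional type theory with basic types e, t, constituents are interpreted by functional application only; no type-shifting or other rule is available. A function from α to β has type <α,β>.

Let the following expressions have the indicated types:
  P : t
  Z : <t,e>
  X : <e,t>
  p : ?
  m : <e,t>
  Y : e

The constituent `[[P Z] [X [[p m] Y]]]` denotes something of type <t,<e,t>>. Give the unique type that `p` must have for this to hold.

<<e,t>,<e,<<e,t>,<e,<t,<e,t>>>>>>

At [[P Z] [X [[p m] Y]]] (required: <t,<e,t>>): [P Z] is e, which is not a function with range <t,<e,t>>; hence [X [[p m] Y]] is the functor — type <e,<t,<e,t>>>.
At [X [[p m] Y]] (required: <e,<t,<e,t>>>): X is <e,t>, which is not a function with range <e,<t,<e,t>>>; hence [[p m] Y] is the functor — type <<e,t>,<e,<t,<e,t>>>>.
At [[p m] Y] (required: <<e,t>,<e,<t,<e,t>>>>): Y is e, which is not a function with range <<e,t>,<e,<t,<e,t>>>>; hence [p m] is the functor — type <e,<<e,t>,<e,<t,<e,t>>>>>.
At [p m] (required: <e,<<e,t>,<e,<t,<e,t>>>>>): m is <e,t>, which is not a function with range <e,<<e,t>,<e,<t,<e,t>>>>>; hence p is the functor — type <<e,t>,<e,<<e,t>,<e,<t,<e,t>>>>>>.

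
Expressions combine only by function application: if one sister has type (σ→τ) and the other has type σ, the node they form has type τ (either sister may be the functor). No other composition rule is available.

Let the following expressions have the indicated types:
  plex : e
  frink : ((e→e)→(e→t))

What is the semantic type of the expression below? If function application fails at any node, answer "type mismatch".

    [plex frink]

[plex frink]: e with ((e→e)→(e→t)) — neither is a function whose domain matches the other; composition fails here.

type mismatch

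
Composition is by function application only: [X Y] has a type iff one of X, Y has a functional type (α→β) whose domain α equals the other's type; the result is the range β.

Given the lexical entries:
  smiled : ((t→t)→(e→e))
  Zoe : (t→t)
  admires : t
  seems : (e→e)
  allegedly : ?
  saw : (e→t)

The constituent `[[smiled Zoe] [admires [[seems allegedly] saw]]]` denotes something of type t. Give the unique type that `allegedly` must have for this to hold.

((e→e)→((e→t)→(t→((e→e)→t))))

[[smiled Zoe] [admires [[seems allegedly] saw]]] must have type t. The sister [smiled Zoe] has type (e→e); that is not a function onto t, so [admires [[seems allegedly] saw]] must be the functor, of type ((e→e)→t).
[admires [[seems allegedly] saw]] must have type ((e→e)→t). The sister admires has type t; that is not a function onto ((e→e)→t), so [[seems allegedly] saw] must be the functor, of type (t→((e→e)→t)).
[[seems allegedly] saw] must have type (t→((e→e)→t)). The sister saw has type (e→t); that is not a function onto (t→((e→e)→t)), so [seems allegedly] must be the functor, of type ((e→t)→(t→((e→e)→t))).
[seems allegedly] must have type ((e→t)→(t→((e→e)→t))). The sister seems has type (e→e); that is not a function onto ((e→t)→(t→((e→e)→t))), so allegedly must be the functor, of type ((e→e)→((e→t)→(t→((e→e)→t)))).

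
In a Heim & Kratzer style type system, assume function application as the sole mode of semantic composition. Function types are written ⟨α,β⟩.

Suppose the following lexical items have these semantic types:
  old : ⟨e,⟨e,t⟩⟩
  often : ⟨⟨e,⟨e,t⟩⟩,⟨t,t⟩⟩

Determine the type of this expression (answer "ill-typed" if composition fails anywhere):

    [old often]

[old often]: ⟨⟨e,⟨e,t⟩⟩,⟨t,t⟩⟩ applied to ⟨e,⟨e,t⟩⟩ yields ⟨t,t⟩.

⟨t,t⟩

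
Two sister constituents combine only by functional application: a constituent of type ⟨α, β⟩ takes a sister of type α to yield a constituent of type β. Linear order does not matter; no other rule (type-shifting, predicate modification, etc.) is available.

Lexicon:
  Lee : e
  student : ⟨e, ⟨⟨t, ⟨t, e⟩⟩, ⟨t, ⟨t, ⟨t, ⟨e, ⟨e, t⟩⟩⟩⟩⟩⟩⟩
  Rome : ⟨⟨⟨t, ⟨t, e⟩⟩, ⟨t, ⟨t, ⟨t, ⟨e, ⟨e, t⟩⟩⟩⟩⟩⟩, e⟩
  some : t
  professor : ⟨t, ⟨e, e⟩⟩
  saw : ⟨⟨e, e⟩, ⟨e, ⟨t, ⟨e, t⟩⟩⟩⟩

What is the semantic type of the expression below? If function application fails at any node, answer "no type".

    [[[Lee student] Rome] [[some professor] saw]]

[Lee student]: student is ⟨e, ⟨⟨t, ⟨t, e⟩⟩, ⟨t, ⟨t, ⟨t, ⟨e, ⟨e, t⟩⟩⟩⟩⟩⟩⟩, Lee is e; result ⟨⟨t, ⟨t, e⟩⟩, ⟨t, ⟨t, ⟨t, ⟨e, ⟨e, t⟩⟩⟩⟩⟩⟩.
[[Lee student] Rome]: Rome is ⟨⟨⟨t, ⟨t, e⟩⟩, ⟨t, ⟨t, ⟨t, ⟨e, ⟨e, t⟩⟩⟩⟩⟩⟩, e⟩, [Lee student] is ⟨⟨t, ⟨t, e⟩⟩, ⟨t, ⟨t, ⟨t, ⟨e, ⟨e, t⟩⟩⟩⟩⟩⟩; result e.
[some professor]: professor is ⟨t, ⟨e, e⟩⟩, some is t; result ⟨e, e⟩.
[[some professor] saw]: saw is ⟨⟨e, e⟩, ⟨e, ⟨t, ⟨e, t⟩⟩⟩⟩, [some professor] is ⟨e, e⟩; result ⟨e, ⟨t, ⟨e, t⟩⟩⟩.
[[[Lee student] Rome] [[some professor] saw]]: [[some professor] saw] is ⟨e, ⟨t, ⟨e, t⟩⟩⟩, [[Lee student] Rome] is e; result ⟨t, ⟨e, t⟩⟩.

⟨t, ⟨e, t⟩⟩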